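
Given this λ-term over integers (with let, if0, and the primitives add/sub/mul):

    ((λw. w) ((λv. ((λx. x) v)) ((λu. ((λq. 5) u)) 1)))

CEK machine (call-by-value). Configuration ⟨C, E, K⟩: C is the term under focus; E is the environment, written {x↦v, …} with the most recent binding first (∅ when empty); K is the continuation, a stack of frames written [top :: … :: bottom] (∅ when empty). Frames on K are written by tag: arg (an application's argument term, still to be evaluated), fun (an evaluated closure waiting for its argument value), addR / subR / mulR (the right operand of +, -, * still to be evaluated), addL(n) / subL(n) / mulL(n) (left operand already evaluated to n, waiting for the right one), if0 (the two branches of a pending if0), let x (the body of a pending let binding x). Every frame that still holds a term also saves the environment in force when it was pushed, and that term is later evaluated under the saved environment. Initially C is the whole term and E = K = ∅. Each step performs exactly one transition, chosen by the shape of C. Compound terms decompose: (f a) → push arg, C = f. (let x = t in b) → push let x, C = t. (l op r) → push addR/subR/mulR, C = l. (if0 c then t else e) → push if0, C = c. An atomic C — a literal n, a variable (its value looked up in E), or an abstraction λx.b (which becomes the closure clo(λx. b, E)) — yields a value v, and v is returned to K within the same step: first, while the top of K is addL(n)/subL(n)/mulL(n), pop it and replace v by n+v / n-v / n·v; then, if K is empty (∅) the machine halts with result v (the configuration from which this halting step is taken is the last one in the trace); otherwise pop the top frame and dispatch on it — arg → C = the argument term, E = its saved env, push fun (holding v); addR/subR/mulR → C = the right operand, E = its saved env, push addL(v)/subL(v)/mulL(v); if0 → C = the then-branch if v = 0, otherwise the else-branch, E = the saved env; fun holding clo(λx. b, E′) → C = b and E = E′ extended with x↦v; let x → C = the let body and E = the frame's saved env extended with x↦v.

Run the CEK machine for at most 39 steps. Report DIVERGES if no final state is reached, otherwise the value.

t=0: ⟨C=((λw. w) ((λv. ((λx. x) v)) ((λu. ((λq. 5) u)) 1))); E=∅; K=∅⟩
t=1: ⟨C=(λw. w); E=∅; K=[arg]⟩
t=2: ⟨C=((λv. ((λx. x) v)) ((λu. ((λq. 5) u)) 1)); E=∅; K=[fun]⟩
t=3: ⟨C=(λv. ((λx. x) v)); E=∅; K=[arg :: fun]⟩
t=4: ⟨C=((λu. ((λq. 5) u)) 1); E=∅; K=[fun :: fun]⟩
t=5: ⟨C=(λu. ((λq. 5) u)); E=∅; K=[arg :: fun :: fun]⟩
t=6: ⟨C=1; E=∅; K=[fun :: fun :: fun]⟩
t=7: ⟨C=((λq. 5) u); E={u↦1}; K=[fun :: fun]⟩
t=8: ⟨C=(λq. 5); E={u↦1}; K=[arg :: fun :: fun]⟩
t=9: ⟨C=u; E={u↦1}; K=[fun :: fun :: fun]⟩
t=10: ⟨C=5; E={q↦1, u↦1}; K=[fun :: fun]⟩
t=11: ⟨C=((λx. x) v); E={v↦5}; K=[fun]⟩
t=12: ⟨C=(λx. x); E={v↦5}; K=[arg :: fun]⟩
t=13: ⟨C=v; E={v↦5}; K=[fun :: fun]⟩
t=14: ⟨C=x; E={x↦5, v↦5}; K=[fun]⟩
t=15: ⟨C=w; E={w↦5}; K=∅⟩
→ final value 5

Answer: 5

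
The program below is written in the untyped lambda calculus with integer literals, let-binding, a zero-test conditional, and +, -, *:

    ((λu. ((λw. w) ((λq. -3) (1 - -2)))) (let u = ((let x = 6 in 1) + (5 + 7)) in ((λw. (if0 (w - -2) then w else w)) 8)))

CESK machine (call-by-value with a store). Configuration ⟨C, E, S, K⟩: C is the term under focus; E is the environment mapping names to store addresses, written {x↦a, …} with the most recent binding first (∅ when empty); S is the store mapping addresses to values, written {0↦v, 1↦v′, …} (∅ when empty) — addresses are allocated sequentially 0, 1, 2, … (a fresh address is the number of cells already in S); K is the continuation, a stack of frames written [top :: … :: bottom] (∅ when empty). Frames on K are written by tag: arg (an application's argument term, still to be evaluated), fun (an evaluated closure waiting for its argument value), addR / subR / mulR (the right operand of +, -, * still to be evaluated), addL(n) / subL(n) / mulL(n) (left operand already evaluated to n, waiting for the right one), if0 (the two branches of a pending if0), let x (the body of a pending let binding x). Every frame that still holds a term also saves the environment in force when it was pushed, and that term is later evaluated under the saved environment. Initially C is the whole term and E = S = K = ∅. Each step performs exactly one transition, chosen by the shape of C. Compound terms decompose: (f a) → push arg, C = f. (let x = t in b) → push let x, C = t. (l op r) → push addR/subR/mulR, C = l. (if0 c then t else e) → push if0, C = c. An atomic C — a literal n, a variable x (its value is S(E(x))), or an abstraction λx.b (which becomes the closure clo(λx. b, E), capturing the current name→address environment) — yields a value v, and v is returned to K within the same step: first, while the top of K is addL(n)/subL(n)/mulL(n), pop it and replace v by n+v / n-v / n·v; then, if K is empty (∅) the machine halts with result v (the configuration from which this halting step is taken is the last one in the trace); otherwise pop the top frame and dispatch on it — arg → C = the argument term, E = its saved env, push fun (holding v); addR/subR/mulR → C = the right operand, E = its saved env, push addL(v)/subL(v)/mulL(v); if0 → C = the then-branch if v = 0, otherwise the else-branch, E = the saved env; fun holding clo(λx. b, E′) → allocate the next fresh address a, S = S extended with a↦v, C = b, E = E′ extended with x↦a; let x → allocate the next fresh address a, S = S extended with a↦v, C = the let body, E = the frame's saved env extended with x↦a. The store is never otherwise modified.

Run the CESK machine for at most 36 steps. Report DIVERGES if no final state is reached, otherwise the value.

Answer: -3

Execution trace:
0. [C=((λu. ((λw. w) ((λq. -3) (1 - -2)))) (let u = ((let x = 6 in 1) + (5 + 7)) in ((λw. (if0 (w - -2) then w else w)) 8))) | E=∅ | S=∅ | K=∅]
1. [C=(λu. ((λw. w) ((λq. -3) (1 - -2)))) | E=∅ | S=∅ | K=[arg]]
2. [C=(let u = ((let x = 6 in 1) + (5 + 7)) in ((λw. (if0 (w - -2) then w else w)) 8)) | E=∅ | S=∅ | K=[fun]]
3. [C=((let x = 6 in 1) + (5 + 7)) | E=∅ | S=∅ | K=[let u :: fun]]
4. [C=(let x = 6 in 1) | E=∅ | S=∅ | K=[addR :: let u :: fun]]
5. [C=6 | E=∅ | S=∅ | K=[let x :: addR :: let u :: fun]]
6. [C=1 | E={x↦0} | S={0↦6} | K=[addR :: let u :: fun]]
7. [C=(5 + 7) | E=∅ | S={0↦6} | K=[addL(1) :: let u :: fun]]
8. [C=5 | E=∅ | S={0↦6} | K=[addR :: addL(1) :: let u :: fun]]
9. [C=7 | E=∅ | S={0↦6} | K=[addL(5) :: addL(1) :: let u :: fun]]
10. [C=((λw. (if0 (w - -2) then w else w)) 8) | E={u↦1} | S={0↦6, 1↦13} | K=[fun]]
11. [C=(λw. (if0 (w - -2) then w else w)) | E={u↦1} | S={0↦6, 1↦13} | K=[arg :: fun]]
12. [C=8 | E={u↦1} | S={0↦6, 1↦13} | K=[fun :: fun]]
13. [C=(if0 (w - -2) then w else w) | E={w↦2, u↦1} | S={0↦6, 1↦13, 2↦8} | K=[fun]]
14. [C=(w - -2) | E={w↦2, u↦1} | S={0↦6, 1↦13, 2↦8} | K=[if0 :: fun]]
15. [C=w | E={w↦2, u↦1} | S={0↦6, 1↦13, 2↦8} | K=[subR :: if0 :: fun]]
16. [C=-2 | E={w↦2, u↦1} | S={0↦6, 1↦13, 2↦8} | K=[subL(8) :: if0 :: fun]]
17. [C=w | E={w↦2, u↦1} | S={0↦6, 1↦13, 2↦8} | K=[fun]]
18. [C=((λw. w) ((λq. -3) (1 - -2))) | E={u↦3} | S={0↦6, 1↦13, 2↦8, 3↦8} | K=∅]
19. [C=(λw. w) | E={u↦3} | S={0↦6, 1↦13, 2↦8, 3↦8} | K=[arg]]
20. [C=((λq. -3) (1 - -2)) | E={u↦3} | S={0↦6, 1↦13, 2↦8, 3↦8} | K=[fun]]
21. [C=(λq. -3) | E={u↦3} | S={0↦6, 1↦13, 2↦8, 3↦8} | K=[arg :: fun]]
22. [C=(1 - -2) | E={u↦3} | S={0↦6, 1↦13, 2↦8, 3↦8} | K=[fun :: fun]]
23. [C=1 | E={u↦3} | S={0↦6, 1↦13, 2↦8, 3↦8} | K=[subR :: fun :: fun]]
24. [C=-2 | E={u↦3} | S={0↦6, 1↦13, 2↦8, 3↦8} | K=[subL(1) :: fun :: fun]]
25. [C=-3 | E={q↦4, u↦3} | S={0↦6, 1↦13, 2↦8, 3↦8, 4↦3} | K=[fun]]
26. [C=w | E={w↦5, u↦3} | S={0↦6, 1↦13, 2↦8, 3↦8, 4↦3, 5↦-3} | K=∅]
→ final value -3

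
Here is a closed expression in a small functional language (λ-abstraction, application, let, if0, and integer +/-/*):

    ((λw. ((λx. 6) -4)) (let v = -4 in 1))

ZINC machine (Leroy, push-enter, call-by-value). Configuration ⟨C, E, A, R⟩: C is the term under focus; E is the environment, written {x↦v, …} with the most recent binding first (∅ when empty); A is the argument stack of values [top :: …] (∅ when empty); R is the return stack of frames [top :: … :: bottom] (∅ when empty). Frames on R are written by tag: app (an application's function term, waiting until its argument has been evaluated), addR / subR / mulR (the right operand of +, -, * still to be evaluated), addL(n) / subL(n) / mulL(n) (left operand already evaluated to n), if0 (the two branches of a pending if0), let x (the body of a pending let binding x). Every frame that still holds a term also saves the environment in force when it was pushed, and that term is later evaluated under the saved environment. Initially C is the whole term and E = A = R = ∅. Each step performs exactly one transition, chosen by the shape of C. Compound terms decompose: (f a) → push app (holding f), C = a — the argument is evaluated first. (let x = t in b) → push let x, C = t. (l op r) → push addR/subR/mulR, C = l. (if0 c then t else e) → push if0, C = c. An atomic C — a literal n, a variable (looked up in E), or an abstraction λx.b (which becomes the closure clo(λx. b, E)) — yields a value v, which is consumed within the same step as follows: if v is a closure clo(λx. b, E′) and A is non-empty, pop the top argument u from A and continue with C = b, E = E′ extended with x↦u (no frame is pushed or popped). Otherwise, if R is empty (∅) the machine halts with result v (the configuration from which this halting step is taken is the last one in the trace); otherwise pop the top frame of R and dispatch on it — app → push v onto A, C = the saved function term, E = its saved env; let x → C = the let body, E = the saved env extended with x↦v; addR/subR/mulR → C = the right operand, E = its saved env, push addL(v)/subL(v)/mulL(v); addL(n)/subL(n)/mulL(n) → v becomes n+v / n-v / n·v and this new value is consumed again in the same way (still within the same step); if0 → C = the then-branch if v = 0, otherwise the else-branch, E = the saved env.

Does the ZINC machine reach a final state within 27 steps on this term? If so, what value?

Answer: 6

Machine steps:
[0] <C=((λw. ((λx. 6) -4)) (let v = -4 in 1)), E=∅, A=∅, R=∅>
[1] <C=(let v = -4 in 1), E=∅, A=∅, R=[app]>
[2] <C=-4, E=∅, A=∅, R=[let v :: app]>
[3] <C=1, E={v↦-4}, A=∅, R=[app]>
[4] <C=(λw. ((λx. 6) -4)), E=∅, A=[1], R=∅>
[5] <C=((λx. 6) -4), E={w↦1}, A=∅, R=∅>
[6] <C=-4, E={w↦1}, A=∅, R=[app]>
[7] <C=(λx. 6), E={w↦1}, A=[-4], R=∅>
[8] <C=6, E={x↦-4, w↦1}, A=∅, R=∅>
→ final value 6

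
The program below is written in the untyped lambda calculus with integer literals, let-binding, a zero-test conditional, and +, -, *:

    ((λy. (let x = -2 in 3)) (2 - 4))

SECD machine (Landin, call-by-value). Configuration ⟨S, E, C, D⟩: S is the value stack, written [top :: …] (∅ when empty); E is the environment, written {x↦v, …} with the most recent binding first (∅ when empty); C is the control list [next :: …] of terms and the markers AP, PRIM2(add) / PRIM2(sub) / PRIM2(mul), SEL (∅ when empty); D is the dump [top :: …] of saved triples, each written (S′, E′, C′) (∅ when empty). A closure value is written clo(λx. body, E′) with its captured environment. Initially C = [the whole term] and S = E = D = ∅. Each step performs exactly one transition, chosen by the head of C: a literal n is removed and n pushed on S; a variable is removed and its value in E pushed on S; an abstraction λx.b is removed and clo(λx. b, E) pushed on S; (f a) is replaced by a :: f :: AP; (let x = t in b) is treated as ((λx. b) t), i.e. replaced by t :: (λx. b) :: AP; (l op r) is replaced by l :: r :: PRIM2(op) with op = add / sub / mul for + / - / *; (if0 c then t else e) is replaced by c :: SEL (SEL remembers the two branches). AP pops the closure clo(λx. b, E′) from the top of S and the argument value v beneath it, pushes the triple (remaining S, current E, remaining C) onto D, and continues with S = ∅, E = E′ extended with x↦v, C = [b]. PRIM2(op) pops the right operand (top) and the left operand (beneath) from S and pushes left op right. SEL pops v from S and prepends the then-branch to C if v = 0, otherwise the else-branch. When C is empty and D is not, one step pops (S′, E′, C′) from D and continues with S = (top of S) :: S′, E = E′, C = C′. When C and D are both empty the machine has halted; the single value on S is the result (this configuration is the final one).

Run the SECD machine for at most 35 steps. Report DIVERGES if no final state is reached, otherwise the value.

0. <S=∅, E=∅, C=[((λy. (let x = -2 in 3)) (2 - 4))], D=∅>
1. <S=∅, E=∅, C=[(2 - 4) :: (λy. (let x = -2 in 3)) :: AP], D=∅>
2. <S=∅, E=∅, C=[2 :: 4 :: PRIM2(sub) :: (λy. (let x = -2 in 3)) :: AP], D=∅>
3. <S=[2], E=∅, C=[4 :: PRIM2(sub) :: (λy. (let x = -2 in 3)) :: AP], D=∅>
4. <S=[4 :: 2], E=∅, C=[PRIM2(sub) :: (λy. (let x = -2 in 3)) :: AP], D=∅>
5. <S=[-2], E=∅, C=[(λy. (let x = -2 in 3)) :: AP], D=∅>
6. <S=[clo(λy. (let x = -2 in 3), ∅) :: -2], E=∅, C=[AP], D=∅>
7. <S=∅, E={y↦-2}, C=[(let x = -2 in 3)], D=[(∅, ∅, ∅)]>
8. <S=∅, E={y↦-2}, C=[-2 :: (λx. 3) :: AP], D=[(∅, ∅, ∅)]>
9. <S=[-2], E={y↦-2}, C=[(λx. 3) :: AP], D=[(∅, ∅, ∅)]>
10. <S=[clo(λx. 3, {y↦-2}) :: -2], E={y↦-2}, C=[AP], D=[(∅, ∅, ∅)]>
11. <S=∅, E={x↦-2, y↦-2}, C=[3], D=[(∅, {y↦-2}, ∅) :: (∅, ∅, ∅)]>
12. <S=[3], E={x↦-2, y↦-2}, C=∅, D=[(∅, {y↦-2}, ∅) :: (∅, ∅, ∅)]>
13. <S=[3], E={y↦-2}, C=∅, D=[(∅, ∅, ∅)]>
14. <S=[3], E=∅, C=∅, D=∅>
→ final value 3

Answer: 3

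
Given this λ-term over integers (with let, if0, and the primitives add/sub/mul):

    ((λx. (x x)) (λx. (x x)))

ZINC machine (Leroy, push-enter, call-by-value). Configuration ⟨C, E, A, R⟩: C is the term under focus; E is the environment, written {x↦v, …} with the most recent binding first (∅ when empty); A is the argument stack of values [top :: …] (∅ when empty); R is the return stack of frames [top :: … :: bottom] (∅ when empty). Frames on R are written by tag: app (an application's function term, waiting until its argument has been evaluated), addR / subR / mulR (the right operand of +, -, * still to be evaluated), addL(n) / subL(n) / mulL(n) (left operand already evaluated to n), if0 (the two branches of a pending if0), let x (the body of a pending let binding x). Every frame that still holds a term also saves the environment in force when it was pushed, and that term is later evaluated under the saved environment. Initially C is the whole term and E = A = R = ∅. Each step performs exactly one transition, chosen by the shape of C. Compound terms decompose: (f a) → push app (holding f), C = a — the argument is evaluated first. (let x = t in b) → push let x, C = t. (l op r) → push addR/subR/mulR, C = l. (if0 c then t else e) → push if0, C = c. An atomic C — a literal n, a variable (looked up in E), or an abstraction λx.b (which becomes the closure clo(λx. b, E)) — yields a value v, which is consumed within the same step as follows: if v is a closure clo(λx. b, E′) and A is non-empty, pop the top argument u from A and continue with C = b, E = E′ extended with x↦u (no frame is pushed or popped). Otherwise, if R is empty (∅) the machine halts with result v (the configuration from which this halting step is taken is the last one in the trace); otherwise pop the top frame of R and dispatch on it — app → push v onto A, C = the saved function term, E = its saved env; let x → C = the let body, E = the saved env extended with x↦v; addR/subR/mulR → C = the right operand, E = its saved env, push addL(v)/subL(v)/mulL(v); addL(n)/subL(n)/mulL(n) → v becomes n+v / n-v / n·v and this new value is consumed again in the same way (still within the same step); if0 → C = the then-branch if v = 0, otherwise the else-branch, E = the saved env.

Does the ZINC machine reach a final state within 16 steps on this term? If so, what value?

t=0: <C=((λx. (x x)) (λx. (x x))), E=∅, A=∅, R=∅>
t=1: <C=(λx. (x x)), E=∅, A=∅, R=[app]>
t=2: <C=(λx. (x x)), E=∅, A=[clo(λx. (x x), ∅)], R=∅>
t=3: <C=(x x), E={x↦clo(λx. (x x), ∅)}, A=∅, R=∅>
t=4: <C=x, E={x↦clo(λx. (x x), ∅)}, A=∅, R=[app]>
t=5: <C=x, E={x↦clo(λx. (x x), ∅)}, A=[clo(λx. (x x), ∅)], R=∅>
… configuration repeats with period 3 (steps 3–5 recur indefinitely) …

Answer: DIVERGES (no final state within 16 steps)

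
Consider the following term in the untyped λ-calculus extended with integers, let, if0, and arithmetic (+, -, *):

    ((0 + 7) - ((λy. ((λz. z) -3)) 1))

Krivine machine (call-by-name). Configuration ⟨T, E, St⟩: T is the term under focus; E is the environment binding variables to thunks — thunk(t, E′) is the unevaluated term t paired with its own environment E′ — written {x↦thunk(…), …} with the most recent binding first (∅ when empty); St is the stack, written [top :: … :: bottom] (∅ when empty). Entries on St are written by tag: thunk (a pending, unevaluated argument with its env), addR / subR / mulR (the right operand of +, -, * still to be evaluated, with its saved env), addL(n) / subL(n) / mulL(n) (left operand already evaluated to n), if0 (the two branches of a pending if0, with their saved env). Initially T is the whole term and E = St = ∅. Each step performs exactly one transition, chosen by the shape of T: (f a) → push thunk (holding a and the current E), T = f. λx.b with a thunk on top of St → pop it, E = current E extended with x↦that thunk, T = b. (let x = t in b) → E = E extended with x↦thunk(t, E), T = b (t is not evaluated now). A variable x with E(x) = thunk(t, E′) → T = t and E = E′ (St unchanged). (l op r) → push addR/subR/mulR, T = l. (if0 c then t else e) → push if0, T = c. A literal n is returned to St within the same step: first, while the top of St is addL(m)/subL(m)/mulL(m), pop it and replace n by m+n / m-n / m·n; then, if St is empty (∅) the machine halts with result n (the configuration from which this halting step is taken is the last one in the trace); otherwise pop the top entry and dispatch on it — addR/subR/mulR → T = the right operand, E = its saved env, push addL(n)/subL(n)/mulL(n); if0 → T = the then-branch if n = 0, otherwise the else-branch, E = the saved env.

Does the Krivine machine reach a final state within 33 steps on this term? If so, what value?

[0] ⟨T=((0 + 7) - ((λy. ((λz. z) -3)) 1)); E=∅; St=∅⟩
[1] ⟨T=(0 + 7); E=∅; St=[subR]⟩
[2] ⟨T=0; E=∅; St=[addR :: subR]⟩
[3] ⟨T=7; E=∅; St=[addL(0) :: subR]⟩
[4] ⟨T=((λy. ((λz. z) -3)) 1); E=∅; St=[subL(7)]⟩
[5] ⟨T=(λy. ((λz. z) -3)); E=∅; St=[thunk :: subL(7)]⟩
[6] ⟨T=((λz. z) -3); E={y↦thunk(1, ∅)}; St=[subL(7)]⟩
[7] ⟨T=(λz. z); E={y↦thunk(1, ∅)}; St=[thunk :: subL(7)]⟩
[8] ⟨T=z; E={z↦thunk(-3, {y↦thunk(1, ∅)}), y↦thunk(1, ∅)}; St=[subL(7)]⟩
[9] ⟨T=-3; E={y↦thunk(1, ∅)}; St=[subL(7)]⟩
→ final value 10

Answer: 10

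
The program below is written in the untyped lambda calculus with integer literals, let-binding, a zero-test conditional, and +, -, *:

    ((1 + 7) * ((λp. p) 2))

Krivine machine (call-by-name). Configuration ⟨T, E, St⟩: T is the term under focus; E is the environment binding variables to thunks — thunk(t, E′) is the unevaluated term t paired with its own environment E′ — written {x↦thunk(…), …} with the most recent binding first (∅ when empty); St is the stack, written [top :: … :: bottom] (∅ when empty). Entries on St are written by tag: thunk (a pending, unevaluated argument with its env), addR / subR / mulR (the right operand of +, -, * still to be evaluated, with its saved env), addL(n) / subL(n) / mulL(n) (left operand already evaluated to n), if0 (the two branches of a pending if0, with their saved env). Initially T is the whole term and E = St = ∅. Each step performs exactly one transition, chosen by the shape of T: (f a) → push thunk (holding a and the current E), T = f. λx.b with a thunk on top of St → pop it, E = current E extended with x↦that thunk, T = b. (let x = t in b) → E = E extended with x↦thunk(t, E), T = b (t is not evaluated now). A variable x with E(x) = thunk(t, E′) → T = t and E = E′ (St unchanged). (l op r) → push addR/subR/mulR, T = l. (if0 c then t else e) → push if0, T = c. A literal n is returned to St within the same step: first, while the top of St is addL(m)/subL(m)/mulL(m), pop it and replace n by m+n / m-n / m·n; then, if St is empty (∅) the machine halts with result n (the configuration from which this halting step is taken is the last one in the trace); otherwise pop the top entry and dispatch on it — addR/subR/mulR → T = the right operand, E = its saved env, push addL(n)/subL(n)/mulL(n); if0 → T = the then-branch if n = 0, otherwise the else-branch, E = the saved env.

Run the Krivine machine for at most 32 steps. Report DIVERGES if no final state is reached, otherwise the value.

Answer: 16

Machine steps:
step 0: <T=((1 + 7) * ((λp. p) 2)), E=∅, St=∅>
step 1: <T=(1 + 7), E=∅, St=[mulR]>
step 2: <T=1, E=∅, St=[addR :: mulR]>
step 3: <T=7, E=∅, St=[addL(1) :: mulR]>
step 4: <T=((λp. p) 2), E=∅, St=[mulL(8)]>
step 5: <T=(λp. p), E=∅, St=[thunk :: mulL(8)]>
step 6: <T=p, E={p↦thunk(2, ∅)}, St=[mulL(8)]>
step 7: <T=2, E=∅, St=[mulL(8)]>
→ final value 16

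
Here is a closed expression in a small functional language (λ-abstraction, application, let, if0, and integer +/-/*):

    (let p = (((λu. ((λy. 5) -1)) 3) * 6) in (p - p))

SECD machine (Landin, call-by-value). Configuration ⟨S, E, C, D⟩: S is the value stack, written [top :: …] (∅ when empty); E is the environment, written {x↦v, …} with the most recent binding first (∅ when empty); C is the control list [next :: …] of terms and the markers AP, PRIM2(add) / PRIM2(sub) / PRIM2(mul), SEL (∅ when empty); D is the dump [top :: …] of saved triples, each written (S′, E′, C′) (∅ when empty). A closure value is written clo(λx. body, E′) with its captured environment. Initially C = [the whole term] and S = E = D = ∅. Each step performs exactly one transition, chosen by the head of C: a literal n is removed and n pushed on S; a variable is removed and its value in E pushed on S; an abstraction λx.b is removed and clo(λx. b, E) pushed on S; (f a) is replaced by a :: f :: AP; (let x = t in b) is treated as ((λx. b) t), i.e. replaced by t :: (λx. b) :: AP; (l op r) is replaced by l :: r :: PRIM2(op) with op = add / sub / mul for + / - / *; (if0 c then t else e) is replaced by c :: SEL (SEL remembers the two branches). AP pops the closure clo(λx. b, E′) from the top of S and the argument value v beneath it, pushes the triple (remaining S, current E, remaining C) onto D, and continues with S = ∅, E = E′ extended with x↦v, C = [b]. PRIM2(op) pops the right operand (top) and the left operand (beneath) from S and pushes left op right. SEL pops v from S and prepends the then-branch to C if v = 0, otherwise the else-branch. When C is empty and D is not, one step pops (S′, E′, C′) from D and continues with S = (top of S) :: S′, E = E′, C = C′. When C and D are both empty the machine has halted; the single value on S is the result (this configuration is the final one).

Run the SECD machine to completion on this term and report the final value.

t=0: [S=∅ | E=∅ | C=[(let p = (((λu. ((λy. 5) -1)) 3) * 6) in (p - p))] | D=∅]
t=1: [S=∅ | E=∅ | C=[(((λu. ((λy. 5) -1)) 3) * 6) :: (λp. (p - p)) :: AP] | D=∅]
t=2: [S=∅ | E=∅ | C=[((λu. ((λy. 5) -1)) 3) :: 6 :: PRIM2(mul) :: (λp. (p - p)) :: AP] | D=∅]
t=3: [S=∅ | E=∅ | C=[3 :: (λu. ((λy. 5) -1)) :: AP :: 6 :: PRIM2(mul) :: (λp. (p - p)) :: AP] | D=∅]
t=4: [S=[3] | E=∅ | C=[(λu. ((λy. 5) -1)) :: AP :: 6 :: PRIM2(mul) :: (λp. (p - p)) :: AP] | D=∅]
t=5: [S=[clo(λu. ((λy. 5) -1), ∅) :: 3] | E=∅ | C=[AP :: 6 :: PRIM2(mul) :: (λp. (p - p)) :: AP] | D=∅]
t=6: [S=∅ | E={u↦3} | C=[((λy. 5) -1)] | D=[(∅, ∅, [6 :: PRIM2(mul) :: (λp. (p - p)) :: AP])]]
t=7: [S=∅ | E={u↦3} | C=[-1 :: (λy. 5) :: AP] | D=[(∅, ∅, [6 :: PRIM2(mul) :: (λp. (p - p)) :: AP])]]
t=8: [S=[-1] | E={u↦3} | C=[(λy. 5) :: AP] | D=[(∅, ∅, [6 :: PRIM2(mul) :: (λp. (p - p)) :: AP])]]
t=9: [S=[clo(λy. 5, {u↦3}) :: -1] | E={u↦3} | C=[AP] | D=[(∅, ∅, [6 :: PRIM2(mul) :: (λp. (p - p)) :: AP])]]
t=10: [S=∅ | E={y↦-1, u↦3} | C=[5] | D=[(∅, {u↦3}, ∅) :: (∅, ∅, [6 :: PRIM2(mul) :: (λp. (p - p)) :: AP])]]
t=11: [S=[5] | E={y↦-1, u↦3} | C=∅ | D=[(∅, {u↦3}, ∅) :: (∅, ∅, [6 :: PRIM2(mul) :: (λp. (p - p)) :: AP])]]
t=12: [S=[5] | E={u↦3} | C=∅ | D=[(∅, ∅, [6 :: PRIM2(mul) :: (λp. (p - p)) :: AP])]]
t=13: [S=[5] | E=∅ | C=[6 :: PRIM2(mul) :: (λp. (p - p)) :: AP] | D=∅]
t=14: [S=[6 :: 5] | E=∅ | C=[PRIM2(mul) :: (λp. (p - p)) :: AP] | D=∅]
t=15: [S=[30] | E=∅ | C=[(λp. (p - p)) :: AP] | D=∅]
t=16: [S=[clo(λp. (p - p), ∅) :: 30] | E=∅ | C=[AP] | D=∅]
t=17: [S=∅ | E={p↦30} | C=[(p - p)] | D=[(∅, ∅, ∅)]]
t=18: [S=∅ | E={p↦30} | C=[p :: p :: PRIM2(sub)] | D=[(∅, ∅, ∅)]]
t=19: [S=[30] | E={p↦30} | C=[p :: PRIM2(sub)] | D=[(∅, ∅, ∅)]]
t=20: [S=[30 :: 30] | E={p↦30} | C=[PRIM2(sub)] | D=[(∅, ∅, ∅)]]
t=21: [S=[0] | E={p↦30} | C=∅ | D=[(∅, ∅, ∅)]]
t=22: [S=[0] | E=∅ | C=∅ | D=∅]
→ final value 0

Answer: 0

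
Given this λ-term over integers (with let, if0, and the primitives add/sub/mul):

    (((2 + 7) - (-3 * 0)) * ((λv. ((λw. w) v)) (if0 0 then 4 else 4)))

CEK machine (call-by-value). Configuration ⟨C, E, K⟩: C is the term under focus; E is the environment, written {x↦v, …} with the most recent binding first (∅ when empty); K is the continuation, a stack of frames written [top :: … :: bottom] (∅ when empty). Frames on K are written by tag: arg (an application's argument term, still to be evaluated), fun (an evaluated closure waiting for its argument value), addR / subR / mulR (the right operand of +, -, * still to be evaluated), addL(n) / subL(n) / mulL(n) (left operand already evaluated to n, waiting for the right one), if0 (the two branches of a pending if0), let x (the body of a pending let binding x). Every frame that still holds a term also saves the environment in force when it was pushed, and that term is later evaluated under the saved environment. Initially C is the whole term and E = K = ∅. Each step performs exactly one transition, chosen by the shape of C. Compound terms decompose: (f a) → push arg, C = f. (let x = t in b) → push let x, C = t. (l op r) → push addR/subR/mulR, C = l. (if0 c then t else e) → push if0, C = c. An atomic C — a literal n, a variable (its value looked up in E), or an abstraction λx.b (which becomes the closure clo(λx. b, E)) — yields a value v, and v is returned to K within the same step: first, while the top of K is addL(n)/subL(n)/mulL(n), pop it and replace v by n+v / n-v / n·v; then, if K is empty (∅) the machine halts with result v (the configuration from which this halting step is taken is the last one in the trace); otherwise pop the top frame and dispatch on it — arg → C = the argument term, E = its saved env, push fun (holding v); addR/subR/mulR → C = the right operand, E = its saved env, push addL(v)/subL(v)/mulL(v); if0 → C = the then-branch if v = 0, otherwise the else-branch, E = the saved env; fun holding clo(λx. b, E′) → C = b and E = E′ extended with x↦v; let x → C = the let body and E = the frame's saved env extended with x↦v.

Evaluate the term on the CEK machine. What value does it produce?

0. ⟨C=(((2 + 7) - (-3 * 0)) * ((λv. ((λw. w) v)) (if0 0 then 4 else 4))); E=∅; K=∅⟩
1. ⟨C=((2 + 7) - (-3 * 0)); E=∅; K=[mulR]⟩
2. ⟨C=(2 + 7); E=∅; K=[subR :: mulR]⟩
3. ⟨C=2; E=∅; K=[addR :: subR :: mulR]⟩
4. ⟨C=7; E=∅; K=[addL(2) :: subR :: mulR]⟩
5. ⟨C=(-3 * 0); E=∅; K=[subL(9) :: mulR]⟩
6. ⟨C=-3; E=∅; K=[mulR :: subL(9) :: mulR]⟩
7. ⟨C=0; E=∅; K=[mulL(-3) :: subL(9) :: mulR]⟩
8. ⟨C=((λv. ((λw. w) v)) (if0 0 then 4 else 4)); E=∅; K=[mulL(9)]⟩
9. ⟨C=(λv. ((λw. w) v)); E=∅; K=[arg :: mulL(9)]⟩
10. ⟨C=(if0 0 then 4 else 4); E=∅; K=[fun :: mulL(9)]⟩
11. ⟨C=0; E=∅; K=[if0 :: fun :: mulL(9)]⟩
12. ⟨C=4; E=∅; K=[fun :: mulL(9)]⟩
13. ⟨C=((λw. w) v); E={v↦4}; K=[mulL(9)]⟩
14. ⟨C=(λw. w); E={v↦4}; K=[arg :: mulL(9)]⟩
15. ⟨C=v; E={v↦4}; K=[fun :: mulL(9)]⟩
16. ⟨C=w; E={w↦4, v↦4}; K=[mulL(9)]⟩
→ final value 36

Answer: 36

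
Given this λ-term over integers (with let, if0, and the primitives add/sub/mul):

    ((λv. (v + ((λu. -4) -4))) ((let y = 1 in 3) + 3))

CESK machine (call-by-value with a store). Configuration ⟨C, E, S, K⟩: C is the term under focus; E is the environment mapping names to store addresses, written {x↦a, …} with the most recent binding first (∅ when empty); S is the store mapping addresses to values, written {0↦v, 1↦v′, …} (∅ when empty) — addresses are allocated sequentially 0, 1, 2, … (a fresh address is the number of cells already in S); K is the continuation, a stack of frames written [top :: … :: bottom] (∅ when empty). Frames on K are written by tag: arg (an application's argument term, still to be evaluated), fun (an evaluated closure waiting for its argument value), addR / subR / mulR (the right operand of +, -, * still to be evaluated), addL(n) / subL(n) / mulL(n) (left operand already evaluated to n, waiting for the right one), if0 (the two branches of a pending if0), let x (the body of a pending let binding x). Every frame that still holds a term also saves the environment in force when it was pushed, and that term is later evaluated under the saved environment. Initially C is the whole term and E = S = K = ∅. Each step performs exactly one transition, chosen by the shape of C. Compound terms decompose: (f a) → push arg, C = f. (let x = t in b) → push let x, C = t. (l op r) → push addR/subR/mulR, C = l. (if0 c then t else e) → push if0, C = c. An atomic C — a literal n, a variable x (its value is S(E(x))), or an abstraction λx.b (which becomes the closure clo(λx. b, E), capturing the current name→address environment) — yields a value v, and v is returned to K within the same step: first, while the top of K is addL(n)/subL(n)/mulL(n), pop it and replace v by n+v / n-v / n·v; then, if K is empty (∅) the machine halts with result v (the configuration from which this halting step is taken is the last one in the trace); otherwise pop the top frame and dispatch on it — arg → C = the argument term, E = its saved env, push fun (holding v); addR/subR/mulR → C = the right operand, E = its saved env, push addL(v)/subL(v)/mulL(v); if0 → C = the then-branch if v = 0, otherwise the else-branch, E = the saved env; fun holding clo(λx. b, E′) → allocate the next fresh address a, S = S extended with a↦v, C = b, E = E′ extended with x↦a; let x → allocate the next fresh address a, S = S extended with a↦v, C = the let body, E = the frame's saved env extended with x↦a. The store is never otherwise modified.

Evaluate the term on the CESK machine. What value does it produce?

Answer: 2

Machine steps:
[0] [C=((λv. (v + ((λu. -4) -4))) ((let y = 1 in 3) + 3)) | E=∅ | S=∅ | K=∅]
[1] [C=(λv. (v + ((λu. -4) -4))) | E=∅ | S=∅ | K=[arg]]
[2] [C=((let y = 1 in 3) + 3) | E=∅ | S=∅ | K=[fun]]
[3] [C=(let y = 1 in 3) | E=∅ | S=∅ | K=[addR :: fun]]
[4] [C=1 | E=∅ | S=∅ | K=[let y :: addR :: fun]]
[5] [C=3 | E={y↦0} | S={0↦1} | K=[addR :: fun]]
[6] [C=3 | E=∅ | S={0↦1} | K=[addL(3) :: fun]]
[7] [C=(v + ((λu. -4) -4)) | E={v↦1} | S={0↦1, 1↦6} | K=∅]
[8] [C=v | E={v↦1} | S={0↦1, 1↦6} | K=[addR]]
[9] [C=((λu. -4) -4) | E={v↦1} | S={0↦1, 1↦6} | K=[addL(6)]]
[10] [C=(λu. -4) | E={v↦1} | S={0↦1, 1↦6} | K=[arg :: addL(6)]]
[11] [C=-4 | E={v↦1} | S={0↦1, 1↦6} | K=[fun :: addL(6)]]
[12] [C=-4 | E={u↦2, v↦1} | S={0↦1, 1↦6, 2↦-4} | K=[addL(6)]]
→ final value 2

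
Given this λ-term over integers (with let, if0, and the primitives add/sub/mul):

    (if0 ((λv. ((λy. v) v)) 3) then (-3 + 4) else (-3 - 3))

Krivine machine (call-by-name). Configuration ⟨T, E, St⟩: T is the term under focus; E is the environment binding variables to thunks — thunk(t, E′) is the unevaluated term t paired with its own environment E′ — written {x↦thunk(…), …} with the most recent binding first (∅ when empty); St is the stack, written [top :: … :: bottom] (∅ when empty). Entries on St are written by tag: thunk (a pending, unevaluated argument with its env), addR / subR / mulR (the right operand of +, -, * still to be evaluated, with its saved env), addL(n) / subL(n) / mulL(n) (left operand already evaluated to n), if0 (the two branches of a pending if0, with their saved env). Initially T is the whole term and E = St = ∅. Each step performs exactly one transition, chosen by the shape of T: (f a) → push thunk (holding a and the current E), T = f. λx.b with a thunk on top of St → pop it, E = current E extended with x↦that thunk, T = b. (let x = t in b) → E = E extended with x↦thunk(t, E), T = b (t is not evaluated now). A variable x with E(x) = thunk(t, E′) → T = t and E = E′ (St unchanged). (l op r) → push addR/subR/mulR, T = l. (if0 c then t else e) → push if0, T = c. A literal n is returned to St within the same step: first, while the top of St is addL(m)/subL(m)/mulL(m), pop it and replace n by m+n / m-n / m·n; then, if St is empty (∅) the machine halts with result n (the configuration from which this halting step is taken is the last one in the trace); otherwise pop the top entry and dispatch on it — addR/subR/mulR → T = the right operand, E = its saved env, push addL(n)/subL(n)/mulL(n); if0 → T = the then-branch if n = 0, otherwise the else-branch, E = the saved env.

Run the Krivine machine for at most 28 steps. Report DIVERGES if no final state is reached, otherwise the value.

Answer: -6

Machine steps:
0. <T=(if0 ((λv. ((λy. v) v)) 3) then (-3 + 4) else (-3 - 3)), E=∅, St=∅>
1. <T=((λv. ((λy. v) v)) 3), E=∅, St=[if0]>
2. <T=(λv. ((λy. v) v)), E=∅, St=[thunk :: if0]>
3. <T=((λy. v) v), E={v↦thunk(3, ∅)}, St=[if0]>
4. <T=(λy. v), E={v↦thunk(3, ∅)}, St=[thunk :: if0]>
5. <T=v, E={y↦thunk(v, {v↦thunk(3, ∅)}), v↦thunk(3, ∅)}, St=[if0]>
6. <T=3, E=∅, St=[if0]>
7. <T=(-3 - 3), E=∅, St=∅>
8. <T=-3, E=∅, St=[subR]>
9. <T=3, E=∅, St=[subL(-3)]>
→ final value -6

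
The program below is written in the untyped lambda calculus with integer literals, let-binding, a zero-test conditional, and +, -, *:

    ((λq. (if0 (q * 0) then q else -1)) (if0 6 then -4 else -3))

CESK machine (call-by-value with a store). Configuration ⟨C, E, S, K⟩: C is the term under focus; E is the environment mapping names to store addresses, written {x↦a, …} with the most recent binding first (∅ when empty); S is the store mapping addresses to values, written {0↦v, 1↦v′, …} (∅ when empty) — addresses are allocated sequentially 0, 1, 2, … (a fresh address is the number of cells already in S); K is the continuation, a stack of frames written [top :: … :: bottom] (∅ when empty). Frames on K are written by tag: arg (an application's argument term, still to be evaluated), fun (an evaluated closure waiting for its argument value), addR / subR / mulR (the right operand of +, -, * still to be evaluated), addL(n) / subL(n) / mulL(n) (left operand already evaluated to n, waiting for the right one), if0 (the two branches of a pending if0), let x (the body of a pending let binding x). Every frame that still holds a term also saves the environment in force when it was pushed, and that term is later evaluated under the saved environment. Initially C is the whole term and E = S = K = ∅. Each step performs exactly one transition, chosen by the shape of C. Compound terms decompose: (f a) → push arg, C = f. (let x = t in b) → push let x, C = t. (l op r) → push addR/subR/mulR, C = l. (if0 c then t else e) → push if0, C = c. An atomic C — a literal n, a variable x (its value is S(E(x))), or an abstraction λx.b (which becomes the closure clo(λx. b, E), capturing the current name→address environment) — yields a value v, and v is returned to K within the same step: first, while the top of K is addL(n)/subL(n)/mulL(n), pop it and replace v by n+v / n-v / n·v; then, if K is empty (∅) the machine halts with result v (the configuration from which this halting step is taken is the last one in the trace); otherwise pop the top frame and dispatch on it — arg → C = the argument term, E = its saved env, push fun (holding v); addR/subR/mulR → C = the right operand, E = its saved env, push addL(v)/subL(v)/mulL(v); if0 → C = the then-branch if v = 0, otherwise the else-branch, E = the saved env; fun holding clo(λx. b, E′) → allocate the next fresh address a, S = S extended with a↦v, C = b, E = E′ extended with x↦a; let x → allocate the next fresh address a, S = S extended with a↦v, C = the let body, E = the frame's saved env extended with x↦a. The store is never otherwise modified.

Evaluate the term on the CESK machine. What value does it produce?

Answer: -3

Machine steps:
0. <C=((λq. (if0 (q * 0) then q else -1)) (if0 6 then -4 else -3)), E=∅, S=∅, K=∅>
1. <C=(λq. (if0 (q * 0) then q else -1)), E=∅, S=∅, K=[arg]>
2. <C=(if0 6 then -4 else -3), E=∅, S=∅, K=[fun]>
3. <C=6, E=∅, S=∅, K=[if0 :: fun]>
4. <C=-3, E=∅, S=∅, K=[fun]>
5. <C=(if0 (q * 0) then q else -1), E={q↦0}, S={0↦-3}, K=∅>
6. <C=(q * 0), E={q↦0}, S={0↦-3}, K=[if0]>
7. <C=q, E={q↦0}, S={0↦-3}, K=[mulR :: if0]>
8. <C=0, E={q↦0}, S={0↦-3}, K=[mulL(-3) :: if0]>
9. <C=q, E={q↦0}, S={0↦-3}, K=∅>
→ final value -3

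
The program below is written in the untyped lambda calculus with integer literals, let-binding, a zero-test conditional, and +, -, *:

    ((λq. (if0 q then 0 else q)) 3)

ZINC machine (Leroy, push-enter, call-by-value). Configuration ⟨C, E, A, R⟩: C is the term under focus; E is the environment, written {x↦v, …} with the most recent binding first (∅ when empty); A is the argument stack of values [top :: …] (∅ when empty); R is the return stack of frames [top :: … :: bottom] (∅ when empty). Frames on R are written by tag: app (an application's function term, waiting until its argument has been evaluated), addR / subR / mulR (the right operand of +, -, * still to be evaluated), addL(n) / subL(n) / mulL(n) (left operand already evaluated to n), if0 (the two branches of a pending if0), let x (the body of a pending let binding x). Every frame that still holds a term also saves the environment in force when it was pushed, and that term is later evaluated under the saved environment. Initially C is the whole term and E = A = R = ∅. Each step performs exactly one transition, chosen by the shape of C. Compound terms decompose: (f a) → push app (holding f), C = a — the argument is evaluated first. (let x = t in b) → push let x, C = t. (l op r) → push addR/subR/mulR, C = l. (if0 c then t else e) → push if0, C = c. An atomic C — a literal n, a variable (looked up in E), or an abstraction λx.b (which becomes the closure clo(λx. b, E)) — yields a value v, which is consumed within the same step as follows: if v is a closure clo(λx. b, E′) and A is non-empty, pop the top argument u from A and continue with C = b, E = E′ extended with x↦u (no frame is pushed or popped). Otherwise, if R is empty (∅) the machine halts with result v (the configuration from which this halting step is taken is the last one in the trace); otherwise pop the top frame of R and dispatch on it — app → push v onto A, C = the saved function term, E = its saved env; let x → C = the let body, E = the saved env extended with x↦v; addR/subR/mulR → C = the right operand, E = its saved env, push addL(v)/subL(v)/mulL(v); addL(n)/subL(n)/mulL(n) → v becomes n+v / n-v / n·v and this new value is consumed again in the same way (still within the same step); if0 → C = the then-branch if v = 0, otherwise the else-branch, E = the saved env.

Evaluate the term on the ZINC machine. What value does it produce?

[0] ⟨C=((λq. (if0 q then 0 else q)) 3); E=∅; A=∅; R=∅⟩
[1] ⟨C=3; E=∅; A=∅; R=[app]⟩
[2] ⟨C=(λq. (if0 q then 0 else q)); E=∅; A=[3]; R=∅⟩
[3] ⟨C=(if0 q then 0 else q); E={q↦3}; A=∅; R=∅⟩
[4] ⟨C=q; E={q↦3}; A=∅; R=[if0]⟩
[5] ⟨C=q; E={q↦3}; A=∅; R=∅⟩
→ final value 3

Answer: 3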